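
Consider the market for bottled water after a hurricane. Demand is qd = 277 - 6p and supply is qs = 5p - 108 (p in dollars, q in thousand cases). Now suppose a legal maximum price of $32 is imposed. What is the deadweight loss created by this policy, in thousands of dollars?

41.25

In a free market, 277 - 6p = 5p - 108 gives the equilibrium p* = 35, q* = 67.
Because the ceiling (32) lies below the market-clearing price, it is binding.
At p = 32: qd = 277 - 6·32 = 85 and qs = 5·32 - 108 = 52.
Quantity traded falls to 52. At q = 52 the demand price is (277 - 52)/6 = 37.5 and the supply price is (108 + 52)/5 = 32.
Deadweight loss = ½ · (37.5 - 32) · (67 - 52) = ½ · 5.5 · 15 = 41.25.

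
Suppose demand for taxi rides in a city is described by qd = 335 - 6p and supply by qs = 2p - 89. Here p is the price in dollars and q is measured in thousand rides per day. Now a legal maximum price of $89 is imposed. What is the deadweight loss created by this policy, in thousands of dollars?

0

In a free market, 335 - 6p = 2p - 89 gives the equilibrium p* = 53, q* = 17.
Since 89 is above p* = 53, the ceiling does not bind and the free-market outcome prevails.
Since the control does not bind, no trades are prevented and deadweight loss is zero.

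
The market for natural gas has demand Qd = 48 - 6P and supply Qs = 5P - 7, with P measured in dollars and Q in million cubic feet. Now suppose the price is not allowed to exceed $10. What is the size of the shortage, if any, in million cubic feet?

0

In a free market, 48 - 6P = 5P - 7 gives the equilibrium P* = 5, Q* = 18.
Since 10 is above P* = 5, the ceiling does not bind and the free-market outcome prevails.
Since the control does not bind, there is no shortage.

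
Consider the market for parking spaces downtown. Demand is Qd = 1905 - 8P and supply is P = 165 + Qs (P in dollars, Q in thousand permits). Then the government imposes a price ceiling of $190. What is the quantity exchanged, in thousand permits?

25

Rearranging supply gives Qs = P - 165. In a free market, 1905 - 8P = P - 165 gives the equilibrium P* = 230, Q* = 65.
Since 190 < 230, the ceiling is binding.
At P = 190: Qd = 1905 - 8·190 = 385 and Qs = 190 - 165 = 25.
The quantity actually transacted is the short side, supply: 25.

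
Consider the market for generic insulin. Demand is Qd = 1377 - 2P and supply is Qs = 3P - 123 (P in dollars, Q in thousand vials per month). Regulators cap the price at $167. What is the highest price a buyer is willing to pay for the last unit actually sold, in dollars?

In a free market, 1377 - 2P = 3P - 123 gives the equilibrium P* = 300, Q* = 777.
Because the ceiling (167) lies below the market-clearing price, it is binding.
At P = 167: Qd = 1377 - 2·167 = 1043 and Qs = 3·167 - 123 = 378.
Only 378 units reach the market. On the demand curve, the marginal buyer's willingness to pay at Q = 378 is (1377 - 378)/2 = 499.5.

499.5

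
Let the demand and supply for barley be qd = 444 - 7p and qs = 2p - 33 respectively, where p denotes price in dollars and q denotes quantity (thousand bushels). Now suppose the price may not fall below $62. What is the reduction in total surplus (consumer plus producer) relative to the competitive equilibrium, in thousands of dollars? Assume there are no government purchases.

In a free market, 444 - 7p = 2p - 33 gives the equilibrium p* = 53, q* = 73.
The floor of 62 is above the equilibrium price 53, so it binds.
At p = 62: qd = 444 - 7·62 = 10 and qs = 2·62 - 33 = 91.
Quantity traded falls to 10. At q = 10 the demand price is (444 - 10)/7 = 62 and the supply price is (33 + 10)/2 = 21.5.
Deadweight loss = ½ · (62 - 21.5) · (73 - 10) = ½ · 40.5 · 63 = 1275.75.

1275.75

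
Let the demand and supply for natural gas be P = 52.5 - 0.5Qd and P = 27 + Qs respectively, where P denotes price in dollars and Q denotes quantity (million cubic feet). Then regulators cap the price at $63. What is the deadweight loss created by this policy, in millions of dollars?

Rearranging demand gives Qd = 105 - 2P; rearranging supply gives Qs = P - 27. Equilibrium: 105 - 2P = P - 27, so 132 = 3P and P* = 44, Q* = 17.
The ceiling of 63 is above the equilibrium price 44, so it is not binding; the market clears at P* = 44, Q* = 17.
Since the control does not bind, no trades are prevented and deadweight loss is zero.

0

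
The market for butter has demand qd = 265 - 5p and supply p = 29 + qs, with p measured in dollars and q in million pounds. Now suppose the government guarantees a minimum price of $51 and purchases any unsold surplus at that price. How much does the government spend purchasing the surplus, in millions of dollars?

Rearranging supply gives qs = p - 29. Without the control the market clears where 265 - 5p = p - 29, i.e. p* = 49 and q* = 20.
Since 51 > 49, the floor is binding.
At p = 51: qd = 265 - 5·51 = 10 and qs = 51 - 29 = 22.
Surplus = qs - qd = 12.
Government expenditure = surplus × support price = 12 × 51 = 612.

612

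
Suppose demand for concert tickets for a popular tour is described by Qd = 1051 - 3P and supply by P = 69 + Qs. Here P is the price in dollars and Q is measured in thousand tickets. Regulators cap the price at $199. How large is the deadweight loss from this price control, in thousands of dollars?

4374

Rearranging supply gives Qs = P - 69. Equilibrium: 1051 - 3P = P - 69, so 1120 = 4P and P* = 280, Q* = 211.
Since 199 < 280, the ceiling is binding.
At P = 199: Qd = 1051 - 3·199 = 454 and Qs = 199 - 69 = 130.
Quantity traded falls to 130. At Q = 130 the demand price is (1051 - 130)/3 = 307 and the supply price is 69 + 130 = 199.
Deadweight loss = ½ · (307 - 199) · (211 - 130) = ½ · 108 · 81 = 4374.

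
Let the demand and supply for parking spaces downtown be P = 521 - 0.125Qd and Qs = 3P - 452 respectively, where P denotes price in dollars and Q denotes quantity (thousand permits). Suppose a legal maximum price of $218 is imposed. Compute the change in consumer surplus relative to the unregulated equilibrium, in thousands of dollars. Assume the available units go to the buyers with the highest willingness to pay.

17851.75

Rearranging demand gives Qd = 4168 - 8P. In a free market, 4168 - 8P = 3P - 452 gives the equilibrium P* = 420, Q* = 808.
The ceiling of 218 is below the equilibrium price 420, so it binds.
At P = 218: Qd = 4168 - 8·218 = 2424 and Qs = 3·218 - 452 = 202.
Consumer surplus without the control is ½ · (521 - 420) · 808 = 40804.
With the ceiling, 202 units are sold at 218 (assume they go to the highest-value buyers). The demand price at Q = 202 is 495.75, so CS = ½ · [(521 - 218) + (495.75 - 218)] · 202 = 58655.75.
Change in consumer surplus = 58655.75 - 40804 = 17851.75.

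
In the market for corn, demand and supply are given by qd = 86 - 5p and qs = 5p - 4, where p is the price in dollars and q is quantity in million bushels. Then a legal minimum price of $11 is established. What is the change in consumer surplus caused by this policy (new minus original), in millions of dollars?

In a free market, 86 - 5p = 5p - 4 gives the equilibrium p* = 9, q* = 41.
Because the floor (11) lies above the market-clearing price, it is binding.
At p = 11: qd = 86 - 5·11 = 31 and qs = 5·11 - 4 = 51.
Consumer surplus without the control is ½ · (17.2 - 9) · 41 = 168.1.
With the floor, consumers buy 31 units at 11, so CS = ½ · (17.2 - 11) · 31 = 96.1.
Change in consumer surplus = 96.1 - 168.1 = -72.

-72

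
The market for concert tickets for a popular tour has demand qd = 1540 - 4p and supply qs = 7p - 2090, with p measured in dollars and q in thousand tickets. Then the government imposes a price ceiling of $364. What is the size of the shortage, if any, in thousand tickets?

Equilibrium: 1540 - 4p = 7p - 2090, so 3630 = 11p and p* = 330, q* = 220.
Since 364 is above p* = 330, the ceiling does not bind and the free-market outcome prevails.
Since the control does not bind, there is no shortage.

0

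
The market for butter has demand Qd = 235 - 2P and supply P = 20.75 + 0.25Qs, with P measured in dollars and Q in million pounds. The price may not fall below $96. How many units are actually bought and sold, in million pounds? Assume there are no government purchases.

43

Rearranging supply gives Qs = 4P - 83. In a free market, 235 - 2P = 4P - 83 gives the equilibrium P* = 53, Q* = 129.
The floor of 96 is above the equilibrium price 53, so it binds.
At P = 96: Qd = 235 - 2·96 = 43 and Qs = 4·96 - 83 = 301.
The quantity actually transacted is the short side, demand: 43.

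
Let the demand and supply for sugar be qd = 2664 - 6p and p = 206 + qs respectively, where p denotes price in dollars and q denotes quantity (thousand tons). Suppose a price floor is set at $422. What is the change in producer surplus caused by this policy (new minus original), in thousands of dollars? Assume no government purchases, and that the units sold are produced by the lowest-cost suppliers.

Rearranging supply gives qs = p - 206. Setting quantity demanded equal to quantity supplied, 2664 - 6p = p - 206, gives p* = 410 and q* = 204.
Since 422 > 410, the floor is binding.
At p = 422: qd = 2664 - 6·422 = 132 and qs = 422 - 206 = 216.
Producer surplus without the control is ½ · (410 - 206) · 204 = 20808.
With the floor, 132 units are sold at 422. The supply price at q = 132 is 338, so PS = ½ · [(422 - 206) + (422 - 338)] · 132 = 19800.
Change in producer surplus = 19800 - 20808 = -1008.

-1008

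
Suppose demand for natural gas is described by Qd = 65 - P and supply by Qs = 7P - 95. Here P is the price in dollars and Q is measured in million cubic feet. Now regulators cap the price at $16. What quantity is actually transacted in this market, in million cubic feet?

17

Setting quantity demanded equal to quantity supplied, 65 - P = 7P - 95, gives P* = 20 and Q* = 45.
The ceiling of 16 is below the equilibrium price 20, so it binds.
At P = 16: Qd = 65 - 16 = 49 and Qs = 7·16 - 95 = 17.
The quantity actually transacted is the short side, supply: 17.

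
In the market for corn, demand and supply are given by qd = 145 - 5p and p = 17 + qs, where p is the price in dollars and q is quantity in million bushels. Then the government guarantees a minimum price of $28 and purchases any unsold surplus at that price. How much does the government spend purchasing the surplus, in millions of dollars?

168

Rearranging supply gives qs = p - 17. Without the control the market clears where 145 - 5p = p - 17, i.e. p* = 27 and q* = 10.
The floor of 28 is above the equilibrium price 27, so it binds.
At p = 28: qd = 145 - 5·28 = 5 and qs = 28 - 17 = 11.
Surplus = qs - qd = 6.
Government expenditure = surplus × support price = 6 × 28 = 168.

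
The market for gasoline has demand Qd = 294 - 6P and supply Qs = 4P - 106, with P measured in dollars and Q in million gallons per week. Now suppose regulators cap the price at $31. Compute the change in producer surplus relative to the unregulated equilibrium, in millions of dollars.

Equilibrium: 294 - 6P = 4P - 106, so 400 = 10P and P* = 40, Q* = 54.
Since 31 < 40, the ceiling is binding.
At P = 31: Qd = 294 - 6·31 = 108 and Qs = 4·31 - 106 = 18.
Producer surplus without the control is ½ · (40 - 26.5) · 54 = 364.5.
With the ceiling, producers sell 18 units at 31, so PS = ½ · (31 - 26.5) · 18 = 40.5.
Change in producer surplus = 40.5 - 364.5 = -324.

-324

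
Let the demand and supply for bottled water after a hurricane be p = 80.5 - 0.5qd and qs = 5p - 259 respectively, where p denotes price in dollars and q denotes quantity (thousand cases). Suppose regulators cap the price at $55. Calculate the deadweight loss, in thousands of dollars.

218.75

Rearranging demand gives qd = 161 - 2p. Setting quantity demanded equal to quantity supplied, 161 - 2p = 5p - 259, gives p* = 60 and q* = 41.
Because the ceiling (55) lies below the market-clearing price, it is binding.
At p = 55: qd = 161 - 2·55 = 51 and qs = 5·55 - 259 = 16.
Quantity traded falls to 16. At q = 16 the demand price is (161 - 16)/2 = 72.5 and the supply price is (259 + 16)/5 = 55.
Deadweight loss = ½ · (72.5 - 55) · (41 - 16) = ½ · 17.5 · 25 = 218.75.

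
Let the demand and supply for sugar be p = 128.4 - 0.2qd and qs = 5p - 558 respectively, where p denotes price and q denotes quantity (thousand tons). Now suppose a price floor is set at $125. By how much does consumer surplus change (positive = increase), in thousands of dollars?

-147.5

Rearranging demand gives qd = 642 - 5p. Equilibrium: 642 - 5p = 5p - 558, so 1200 = 10p and p* = 120, q* = 42.
Because the floor (125) lies above the market-clearing price, it is binding.
At p = 125: qd = 642 - 5·125 = 17 and qs = 5·125 - 558 = 67.
Consumer surplus without the control is ½ · (128.4 - 120) · 42 = 176.4.
With the floor, consumers buy 17 units at 125, so CS = ½ · (128.4 - 125) · 17 = 28.9.
Change in consumer surplus = 28.9 - 176.4 = -147.5.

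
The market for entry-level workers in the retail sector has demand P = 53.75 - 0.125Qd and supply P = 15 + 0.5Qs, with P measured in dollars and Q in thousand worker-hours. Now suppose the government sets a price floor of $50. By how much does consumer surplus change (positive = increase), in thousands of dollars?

Rearranging demand gives Qd = 430 - 8P; rearranging supply gives Qs = 2P - 30. Without the control the market clears where 430 - 8P = 2P - 30, i.e. P* = 46 and Q* = 62.
Since 50 > 46, the floor is binding.
At P = 50: Qd = 430 - 8·50 = 30 and Qs = 2·50 - 30 = 70.
Consumer surplus without the control is ½ · (53.75 - 46) · 62 = 240.25.
With the floor, consumers buy 30 units at 50, so CS = ½ · (53.75 - 50) · 30 = 56.25.
Change in consumer surplus = 56.25 - 240.25 = -184.

-184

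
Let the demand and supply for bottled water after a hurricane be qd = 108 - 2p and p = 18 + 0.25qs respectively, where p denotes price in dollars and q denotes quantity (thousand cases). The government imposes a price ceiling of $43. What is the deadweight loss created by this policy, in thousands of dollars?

0

Rearranging supply gives qs = 4p - 72. Setting quantity demanded equal to quantity supplied, 108 - 2p = 4p - 72, gives p* = 30 and q* = 48.
Since 43 is above p* = 30, the ceiling does not bind and the free-market outcome prevails.
Since the control does not bind, no trades are prevented and deadweight loss is zero.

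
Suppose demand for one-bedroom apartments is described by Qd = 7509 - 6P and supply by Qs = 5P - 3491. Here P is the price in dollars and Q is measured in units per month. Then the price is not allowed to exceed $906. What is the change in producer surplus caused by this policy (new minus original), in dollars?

-119756

Without the control the market clears where 7509 - 6P = 5P - 3491, i.e. P* = 1000 and Q* = 1509.
Because the ceiling (906) lies below the market-clearing price, it is binding.
At P = 906: Qd = 7509 - 6·906 = 2073 and Qs = 5·906 - 3491 = 1039.
Producer surplus without the control is ½ · (1000 - 698.2) · 1509 = 227708.1.
With the ceiling, producers sell 1039 units at 906, so PS = ½ · (906 - 698.2) · 1039 = 107952.1.
Change in producer surplus = 107952.1 - 227708.1 = -119756.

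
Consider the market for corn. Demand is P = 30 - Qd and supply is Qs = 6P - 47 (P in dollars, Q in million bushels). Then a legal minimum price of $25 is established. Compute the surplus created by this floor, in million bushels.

98

Rearranging demand gives Qd = 30 - P. Without the control the market clears where 30 - P = 6P - 47, i.e. P* = 11 and Q* = 19.
Because the floor (25) lies above the market-clearing price, it is binding.
At P = 25: Qd = 30 - 25 = 5 and Qs = 6·25 - 47 = 103.
Surplus = Qs - Qd = 103 - 5 = 98.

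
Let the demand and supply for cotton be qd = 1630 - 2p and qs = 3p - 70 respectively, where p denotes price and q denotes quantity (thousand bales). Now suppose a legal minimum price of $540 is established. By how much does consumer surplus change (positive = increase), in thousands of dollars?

Setting quantity demanded equal to quantity supplied, 1630 - 2p = 3p - 70, gives p* = 340 and q* = 950.
The floor of 540 is above the equilibrium price 340, so it binds.
At p = 540: qd = 1630 - 2·540 = 550 and qs = 3·540 - 70 = 1550.
Consumer surplus without the control is ½ · (815 - 340) · 950 = 225625.
With the floor, consumers buy 550 units at 540, so CS = ½ · (815 - 540) · 550 = 75625.
Change in consumer surplus = 75625 - 225625 = -150000.

-150000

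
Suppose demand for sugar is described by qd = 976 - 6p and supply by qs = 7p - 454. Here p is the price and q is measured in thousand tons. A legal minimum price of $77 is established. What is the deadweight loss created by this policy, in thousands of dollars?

Setting quantity demanded equal to quantity supplied, 976 - 6p = 7p - 454, gives p* = 110 and q* = 316.
Since 77 is below p* = 110, the floor does not bind and the free-market outcome prevails.
Since the control does not bind, no trades are prevented and deadweight loss is zero.

0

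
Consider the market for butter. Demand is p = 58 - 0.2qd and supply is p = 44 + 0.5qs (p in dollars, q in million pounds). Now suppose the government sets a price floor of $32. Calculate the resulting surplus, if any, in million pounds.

Rearranging demand gives qd = 290 - 5p; rearranging supply gives qs = 2p - 88. Without the control the market clears where 290 - 5p = 2p - 88, i.e. p* = 54 and q* = 20.
The floor of 32 is below the equilibrium price 54, so it is not binding; the market clears at p* = 54, q* = 20.
Since the control does not bind, there is no surplus.

0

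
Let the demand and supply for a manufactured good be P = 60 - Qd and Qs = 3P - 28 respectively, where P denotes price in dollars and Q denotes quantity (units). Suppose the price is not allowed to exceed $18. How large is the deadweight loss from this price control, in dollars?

96

Rearranging demand gives Qd = 60 - P. Equilibrium: 60 - P = 3P - 28, so 88 = 4P and P* = 22, Q* = 38.
Because the ceiling (18) lies below the market-clearing price, it is binding.
At P = 18: Qd = 60 - 18 = 42 and Qs = 3·18 - 28 = 26.
Quantity traded falls to 26. At Q = 26 the demand price is 60 - 26 = 34 and the supply price is (28 + 26)/3 = 18.
Deadweight loss = ½ · (34 - 18) · (38 - 26) = ½ · 16 · 12 = 96.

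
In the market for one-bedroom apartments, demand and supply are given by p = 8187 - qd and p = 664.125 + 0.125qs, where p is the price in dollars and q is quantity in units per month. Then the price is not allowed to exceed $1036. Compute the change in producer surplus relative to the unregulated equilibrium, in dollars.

Rearranging demand gives qd = 8187 - p; rearranging supply gives qs = 8p - 5313. In a free market, 8187 - p = 8p - 5313 gives the equilibrium p* = 1500, q* = 6687.
Because the ceiling (1036) lies below the market-clearing price, it is binding.
At p = 1036: qd = 8187 - 1036 = 7151 and qs = 8·1036 - 5313 = 2975.
Producer surplus without the control is ½ · (1500 - 664.125) · 6687 = 2794748.0625.
With the ceiling, producers sell 2975 units at 1036, so PS = ½ · (1036 - 664.125) · 2975 = 553164.0625.
Change in producer surplus = 553164.0625 - 2794748.0625 = -2241584.

-2241584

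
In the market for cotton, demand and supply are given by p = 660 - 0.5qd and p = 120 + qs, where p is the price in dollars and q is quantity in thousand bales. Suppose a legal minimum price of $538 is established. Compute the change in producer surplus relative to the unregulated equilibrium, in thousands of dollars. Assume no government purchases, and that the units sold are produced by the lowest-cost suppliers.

7424

Rearranging demand gives qd = 1320 - 2p; rearranging supply gives qs = p - 120. Setting quantity demanded equal to quantity supplied, 1320 - 2p = p - 120, gives p* = 480 and q* = 360.
The floor of 538 is above the equilibrium price 480, so it binds.
At p = 538: qd = 1320 - 2·538 = 244 and qs = 538 - 120 = 418.
Producer surplus without the control is ½ · (480 - 120) · 360 = 64800.
With the floor, 244 units are sold at 538. The supply price at q = 244 is 364, so PS = ½ · [(538 - 120) + (538 - 364)] · 244 = 72224.
Change in producer surplus = 72224 - 64800 = 7424.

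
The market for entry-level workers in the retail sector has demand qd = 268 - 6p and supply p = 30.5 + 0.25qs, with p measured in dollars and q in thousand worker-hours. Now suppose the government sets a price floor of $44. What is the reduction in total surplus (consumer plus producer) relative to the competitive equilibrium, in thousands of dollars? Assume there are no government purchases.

187.5

Rearranging supply gives qs = 4p - 122. Equilibrium: 268 - 6p = 4p - 122, so 390 = 10p and p* = 39, q* = 34.
Because the floor (44) lies above the market-clearing price, it is binding.
At p = 44: qd = 268 - 6·44 = 4 and qs = 4·44 - 122 = 54.
Quantity traded falls to 4. At q = 4 the demand price is (268 - 4)/6 = 44 and the supply price is (122 + 4)/4 = 31.5.
Deadweight loss = ½ · (44 - 31.5) · (34 - 4) = ½ · 12.5 · 30 = 187.5.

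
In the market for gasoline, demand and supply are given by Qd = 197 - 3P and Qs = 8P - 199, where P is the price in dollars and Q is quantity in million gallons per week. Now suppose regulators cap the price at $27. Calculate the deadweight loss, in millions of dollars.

In a free market, 197 - 3P = 8P - 199 gives the equilibrium P* = 36, Q* = 89.
The ceiling of 27 is below the equilibrium price 36, so it binds.
At P = 27: Qd = 197 - 3·27 = 116 and Qs = 8·27 - 199 = 17.
Quantity traded falls to 17. At Q = 17 the demand price is (197 - 17)/3 = 60 and the supply price is (199 + 17)/8 = 27.
Deadweight loss = ½ · (60 - 27) · (89 - 17) = ½ · 33 · 72 = 1188.

1188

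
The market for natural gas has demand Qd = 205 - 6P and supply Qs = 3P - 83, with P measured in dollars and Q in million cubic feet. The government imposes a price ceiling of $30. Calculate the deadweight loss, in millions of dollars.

In a free market, 205 - 6P = 3P - 83 gives the equilibrium P* = 32, Q* = 13.
Because the ceiling (30) lies below the market-clearing price, it is binding.
At P = 30: Qd = 205 - 6·30 = 25 and Qs = 3·30 - 83 = 7.
Quantity traded falls to 7. At Q = 7 the demand price is (205 - 7)/6 = 33 and the supply price is (83 + 7)/3 = 30.
Deadweight loss = ½ · (33 - 30) · (13 - 7) = ½ · 3 · 6 = 9.

9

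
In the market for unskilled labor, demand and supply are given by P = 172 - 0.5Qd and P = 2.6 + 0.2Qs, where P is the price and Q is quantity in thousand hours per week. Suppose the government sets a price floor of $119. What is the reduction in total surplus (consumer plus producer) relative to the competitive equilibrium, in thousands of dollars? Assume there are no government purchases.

Rearranging demand gives Qd = 344 - 2P; rearranging supply gives Qs = 5P - 13. Setting quantity demanded equal to quantity supplied, 344 - 2P = 5P - 13, gives P* = 51 and Q* = 242.
Since 119 > 51, the floor is binding.
At P = 119: Qd = 344 - 2·119 = 106 and Qs = 5·119 - 13 = 582.
Quantity traded falls to 106. At Q = 106 the demand price is (344 - 106)/2 = 119 and the supply price is (13 + 106)/5 = 23.8.
Deadweight loss = ½ · (119 - 23.8) · (242 - 106) = ½ · 95.2 · 136 = 6473.6.

6473.6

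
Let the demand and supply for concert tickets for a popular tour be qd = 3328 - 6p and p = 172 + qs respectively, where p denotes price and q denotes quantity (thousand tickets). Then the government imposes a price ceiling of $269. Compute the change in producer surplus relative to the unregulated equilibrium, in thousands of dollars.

-49087.5

Rearranging supply gives qs = p - 172. Setting quantity demanded equal to quantity supplied, 3328 - 6p = p - 172, gives p* = 500 and q* = 328.
The ceiling of 269 is below the equilibrium price 500, so it binds.
At p = 269: qd = 3328 - 6·269 = 1714 and qs = 269 - 172 = 97.
Producer surplus without the control is ½ · (500 - 172) · 328 = 53792.
With the ceiling, producers sell 97 units at 269, so PS = ½ · (269 - 172) · 97 = 4704.5.
Change in producer surplus = 4704.5 - 53792 = -49087.5.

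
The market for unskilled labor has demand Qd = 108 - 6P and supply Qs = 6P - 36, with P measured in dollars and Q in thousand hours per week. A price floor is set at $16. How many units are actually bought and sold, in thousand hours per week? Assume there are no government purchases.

12

In a free market, 108 - 6P = 6P - 36 gives the equilibrium P* = 12, Q* = 36.
Since 16 > 12, the floor is binding.
At P = 16: Qd = 108 - 6·16 = 12 and Qs = 6·16 - 36 = 60.
The quantity actually transacted is the short side, demand: 12.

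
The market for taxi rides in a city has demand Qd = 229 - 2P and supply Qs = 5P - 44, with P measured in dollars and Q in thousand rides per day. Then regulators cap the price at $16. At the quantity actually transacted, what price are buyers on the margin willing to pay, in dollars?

96.5

Equilibrium: 229 - 2P = 5P - 44, so 273 = 7P and P* = 39, Q* = 151.
Because the ceiling (16) lies below the market-clearing price, it is binding.
At P = 16: Qd = 229 - 2·16 = 197 and Qs = 5·16 - 44 = 36.
Only 36 units reach the market. On the demand curve, the marginal buyer's willingness to pay at Q = 36 is (229 - 36)/2 = 96.5.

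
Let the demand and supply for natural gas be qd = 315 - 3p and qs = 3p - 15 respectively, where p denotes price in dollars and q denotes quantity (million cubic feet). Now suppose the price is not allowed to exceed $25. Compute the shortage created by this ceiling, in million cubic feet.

180

Without the control the market clears where 315 - 3p = 3p - 15, i.e. p* = 55 and q* = 150.
Because the ceiling (25) lies below the market-clearing price, it is binding.
At p = 25: qd = 315 - 3·25 = 240 and qs = 3·25 - 15 = 60.
Shortage = qd - qs = 240 - 60 = 180.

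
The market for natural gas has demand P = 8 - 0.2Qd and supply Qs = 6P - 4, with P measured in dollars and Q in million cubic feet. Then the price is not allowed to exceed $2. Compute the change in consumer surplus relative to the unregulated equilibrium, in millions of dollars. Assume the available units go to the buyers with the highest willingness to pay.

1.6

Rearranging demand gives Qd = 40 - 5P. Without the control the market clears where 40 - 5P = 6P - 4, i.e. P* = 4 and Q* = 20.
Since 2 < 4, the ceiling is binding.
At P = 2: Qd = 40 - 5·2 = 30 and Qs = 6·2 - 4 = 8.
Consumer surplus without the control is ½ · (8 - 4) · 20 = 40.
With the ceiling, 8 units are sold at 2 (assume they go to the highest-value buyers). The demand price at Q = 8 is 6.4, so CS = ½ · [(8 - 2) + (6.4 - 2)] · 8 = 41.6.
Change in consumer surplus = 41.6 - 40 = 1.6.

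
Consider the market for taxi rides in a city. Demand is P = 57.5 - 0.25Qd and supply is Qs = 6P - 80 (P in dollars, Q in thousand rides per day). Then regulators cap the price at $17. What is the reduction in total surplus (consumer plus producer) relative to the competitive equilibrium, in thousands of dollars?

Rearranging demand gives Qd = 230 - 4P. In a free market, 230 - 4P = 6P - 80 gives the equilibrium P* = 31, Q* = 106.
Since 17 < 31, the ceiling is binding.
At P = 17: Qd = 230 - 4·17 = 162 and Qs = 6·17 - 80 = 22.
Quantity traded falls to 22. At Q = 22 the demand price is (230 - 22)/4 = 52 and the supply price is (80 + 22)/6 = 17.
Deadweight loss = ½ · (52 - 17) · (106 - 22) = ½ · 35 · 84 = 1470.

1470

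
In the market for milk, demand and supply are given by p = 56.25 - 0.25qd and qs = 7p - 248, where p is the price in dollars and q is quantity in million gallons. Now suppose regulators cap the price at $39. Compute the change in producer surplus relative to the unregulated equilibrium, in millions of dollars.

Rearranging demand gives qd = 225 - 4p. Setting quantity demanded equal to quantity supplied, 225 - 4p = 7p - 248, gives p* = 43 and q* = 53.
Because the ceiling (39) lies below the market-clearing price, it is binding.
At p = 39: qd = 225 - 4·39 = 69 and qs = 7·39 - 248 = 25.
Producer surplus without the control is ½ · (43 - 248/7) · 53 = 2809/14.
With the ceiling, producers sell 25 units at 39, so PS = ½ · (39 - 248/7) · 25 = 625/14.
Change in producer surplus = 625/14 - 2809/14 = -156.

-156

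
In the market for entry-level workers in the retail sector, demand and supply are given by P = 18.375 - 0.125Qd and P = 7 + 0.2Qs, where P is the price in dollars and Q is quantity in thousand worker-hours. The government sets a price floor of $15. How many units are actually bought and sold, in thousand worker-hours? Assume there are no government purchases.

27

Rearranging demand gives Qd = 147 - 8P; rearranging supply gives Qs = 5P - 35. Setting quantity demanded equal to quantity supplied, 147 - 8P = 5P - 35, gives P* = 14 and Q* = 35.
Because the floor (15) lies above the market-clearing price, it is binding.
At P = 15: Qd = 147 - 8·15 = 27 and Qs = 5·15 - 35 = 40.
The quantity actually transacted is the short side, demand: 27.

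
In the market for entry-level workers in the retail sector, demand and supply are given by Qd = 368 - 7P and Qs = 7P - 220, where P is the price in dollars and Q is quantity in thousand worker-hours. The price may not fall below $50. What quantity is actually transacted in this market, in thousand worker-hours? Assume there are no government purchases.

In a free market, 368 - 7P = 7P - 220 gives the equilibrium P* = 42, Q* = 74.
The floor of 50 is above the equilibrium price 42, so it binds.
At P = 50: Qd = 368 - 7·50 = 18 and Qs = 7·50 - 220 = 130.
The quantity actually transacted is the short side, demand: 18.

18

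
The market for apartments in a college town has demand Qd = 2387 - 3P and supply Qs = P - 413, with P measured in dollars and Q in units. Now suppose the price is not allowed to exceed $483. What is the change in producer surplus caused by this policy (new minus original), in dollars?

In a free market, 2387 - 3P = P - 413 gives the equilibrium P* = 700, Q* = 287.
The ceiling of 483 is below the equilibrium price 700, so it binds.
At P = 483: Qd = 2387 - 3·483 = 938 and Qs = 483 - 413 = 70.
Producer surplus without the control is ½ · (700 - 413) · 287 = 41184.5.
With the ceiling, producers sell 70 units at 483, so PS = ½ · (483 - 413) · 70 = 2450.
Change in producer surplus = 2450 - 41184.5 = -38734.5.

-38734.5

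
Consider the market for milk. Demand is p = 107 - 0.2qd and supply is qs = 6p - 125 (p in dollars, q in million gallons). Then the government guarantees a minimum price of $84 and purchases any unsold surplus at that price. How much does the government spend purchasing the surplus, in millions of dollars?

22176

Rearranging demand gives qd = 535 - 5p. Without the control the market clears where 535 - 5p = 6p - 125, i.e. p* = 60 and q* = 235.
Because the floor (84) lies above the market-clearing price, it is binding.
At p = 84: qd = 535 - 5·84 = 115 and qs = 6·84 - 125 = 379.
Surplus = qs - qd = 264.
Government expenditure = surplus × support price = 264 × 84 = 22176.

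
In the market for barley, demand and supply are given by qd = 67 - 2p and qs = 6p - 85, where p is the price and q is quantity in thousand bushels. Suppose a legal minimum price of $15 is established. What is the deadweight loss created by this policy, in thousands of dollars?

0

Equilibrium: 67 - 2p = 6p - 85, so 152 = 8p and p* = 19, q* = 29.
The floor of 15 is below the equilibrium price 19, so it is not binding; the market clears at p* = 19, q* = 29.
Since the control does not bind, no trades are prevented and deadweight loss is zero.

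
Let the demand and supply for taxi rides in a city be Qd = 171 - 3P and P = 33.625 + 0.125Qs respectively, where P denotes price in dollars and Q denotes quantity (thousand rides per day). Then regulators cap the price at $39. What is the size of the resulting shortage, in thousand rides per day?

11

Rearranging supply gives Qs = 8P - 269. Setting quantity demanded equal to quantity supplied, 171 - 3P = 8P - 269, gives P* = 40 and Q* = 51.
Since 39 < 40, the ceiling is binding.
At P = 39: Qd = 171 - 3·39 = 54 and Qs = 8·39 - 269 = 43.
Shortage = Qd - Qs = 54 - 43 = 11.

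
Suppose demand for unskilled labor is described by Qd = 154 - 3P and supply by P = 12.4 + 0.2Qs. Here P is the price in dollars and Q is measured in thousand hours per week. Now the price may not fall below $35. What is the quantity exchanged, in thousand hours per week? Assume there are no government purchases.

49

Rearranging supply gives Qs = 5P - 62. Without the control the market clears where 154 - 3P = 5P - 62, i.e. P* = 27 and Q* = 73.
The floor of 35 is above the equilibrium price 27, so it binds.
At P = 35: Qd = 154 - 3·35 = 49 and Qs = 5·35 - 62 = 113.
The quantity actually transacted is the short side, demand: 49.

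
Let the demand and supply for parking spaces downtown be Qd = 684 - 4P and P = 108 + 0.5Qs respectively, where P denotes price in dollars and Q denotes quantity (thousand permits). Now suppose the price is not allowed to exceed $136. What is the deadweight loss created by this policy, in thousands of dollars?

Rearranging supply gives Qs = 2P - 216. Equilibrium: 684 - 4P = 2P - 216, so 900 = 6P and P* = 150, Q* = 84.
Since 136 < 150, the ceiling is binding.
At P = 136: Qd = 684 - 4·136 = 140 and Qs = 2·136 - 216 = 56.
Quantity traded falls to 56. At Q = 56 the demand price is (684 - 56)/4 = 157 and the supply price is (216 + 56)/2 = 136.
Deadweight loss = ½ · (157 - 136) · (84 - 56) = ½ · 21 · 28 = 294.

294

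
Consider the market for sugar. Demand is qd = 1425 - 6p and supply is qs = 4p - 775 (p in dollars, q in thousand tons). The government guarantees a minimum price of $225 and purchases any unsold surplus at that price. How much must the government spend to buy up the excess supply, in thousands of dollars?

Without the control the market clears where 1425 - 6p = 4p - 775, i.e. p* = 220 and q* = 105.
Since 225 > 220, the floor is binding.
At p = 225: qd = 1425 - 6·225 = 75 and qs = 4·225 - 775 = 125.
Surplus = qs - qd = 50.
Government expenditure = surplus × support price = 50 × 225 = 11250.

11250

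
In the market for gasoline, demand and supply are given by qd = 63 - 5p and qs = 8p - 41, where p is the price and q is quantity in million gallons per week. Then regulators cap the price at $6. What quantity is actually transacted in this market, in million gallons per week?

7

In a free market, 63 - 5p = 8p - 41 gives the equilibrium p* = 8, q* = 23.
Because the ceiling (6) lies below the market-clearing price, it is binding.
At p = 6: qd = 63 - 5·6 = 33 and qs = 8·6 - 41 = 7.
The quantity actually transacted is the short side, supply: 7.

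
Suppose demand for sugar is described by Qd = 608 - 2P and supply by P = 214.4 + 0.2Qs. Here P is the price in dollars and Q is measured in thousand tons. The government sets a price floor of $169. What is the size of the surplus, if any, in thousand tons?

0

Rearranging supply gives Qs = 5P - 1072. Equilibrium: 608 - 2P = 5P - 1072, so 1680 = 7P and P* = 240, Q* = 128.
The floor of 169 is below the equilibrium price 240, so it is not binding; the market clears at P* = 240, Q* = 128.
Since the control does not bind, there is no surplus.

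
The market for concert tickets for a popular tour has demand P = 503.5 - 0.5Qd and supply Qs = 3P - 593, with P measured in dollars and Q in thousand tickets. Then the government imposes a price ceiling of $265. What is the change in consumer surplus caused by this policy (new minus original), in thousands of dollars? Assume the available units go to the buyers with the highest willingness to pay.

Rearranging demand gives Qd = 1007 - 2P. In a free market, 1007 - 2P = 3P - 593 gives the equilibrium P* = 320, Q* = 367.
The ceiling of 265 is below the equilibrium price 320, so it binds.
At P = 265: Qd = 1007 - 2·265 = 477 and Qs = 3·265 - 593 = 202.
Consumer surplus without the control is ½ · (503.5 - 320) · 367 = 33672.25.
With the ceiling, 202 units are sold at 265 (assume they go to the highest-value buyers). The demand price at Q = 202 is 402.5, so CS = ½ · [(503.5 - 265) + (402.5 - 265)] · 202 = 37976.
Change in consumer surplus = 37976 - 33672.25 = 4303.75.

4303.75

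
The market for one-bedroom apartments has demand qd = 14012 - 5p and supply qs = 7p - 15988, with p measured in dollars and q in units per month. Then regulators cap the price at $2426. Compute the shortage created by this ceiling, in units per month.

Setting quantity demanded equal to quantity supplied, 14012 - 5p = 7p - 15988, gives p* = 2500 and q* = 1512.
The ceiling of 2426 is below the equilibrium price 2500, so it binds.
At p = 2426: qd = 14012 - 5·2426 = 1882 and qs = 7·2426 - 15988 = 994.
Shortage = qd - qs = 1882 - 994 = 888.

888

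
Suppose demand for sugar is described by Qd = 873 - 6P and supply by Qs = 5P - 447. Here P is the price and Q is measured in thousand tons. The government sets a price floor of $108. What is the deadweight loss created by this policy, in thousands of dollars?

0

Without the control the market clears where 873 - 6P = 5P - 447, i.e. P* = 120 and Q* = 153.
Since 108 is below P* = 120, the floor does not bind and the free-market outcome prevails.
Since the control does not bind, no trades are prevented and deadweight loss is zero.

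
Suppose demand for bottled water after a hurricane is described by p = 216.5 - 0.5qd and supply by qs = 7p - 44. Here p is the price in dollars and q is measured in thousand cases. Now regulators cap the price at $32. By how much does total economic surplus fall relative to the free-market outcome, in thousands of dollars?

Rearranging demand gives qd = 433 - 2p. Setting quantity demanded equal to quantity supplied, 433 - 2p = 7p - 44, gives p* = 53 and q* = 327.
Since 32 < 53, the ceiling is binding.
At p = 32: qd = 433 - 2·32 = 369 and qs = 7·32 - 44 = 180.
Quantity traded falls to 180. At q = 180 the demand price is (433 - 180)/2 = 126.5 and the supply price is (44 + 180)/7 = 32.
Deadweight loss = ½ · (126.5 - 32) · (327 - 180) = ½ · 94.5 · 147 = 6945.75.

6945.75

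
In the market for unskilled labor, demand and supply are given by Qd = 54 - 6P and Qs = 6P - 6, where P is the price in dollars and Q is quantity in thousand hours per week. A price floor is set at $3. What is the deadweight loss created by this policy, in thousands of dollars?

0

Equilibrium: 54 - 6P = 6P - 6, so 60 = 12P and P* = 5, Q* = 24.
Since 3 is below P* = 5, the floor does not bind and the free-market outcome prevails.
Since the control does not bind, no trades are prevented and deadweight loss is zero.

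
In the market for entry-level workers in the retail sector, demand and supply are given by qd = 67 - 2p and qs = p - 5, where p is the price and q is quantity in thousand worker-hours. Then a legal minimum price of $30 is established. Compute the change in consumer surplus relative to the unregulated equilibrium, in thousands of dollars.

-78

Setting quantity demanded equal to quantity supplied, 67 - 2p = p - 5, gives p* = 24 and q* = 19.
The floor of 30 is above the equilibrium price 24, so it binds.
At p = 30: qd = 67 - 2·30 = 7 and qs = 30 - 5 = 25.
Consumer surplus without the control is ½ · (33.5 - 24) · 19 = 90.25.
With the floor, consumers buy 7 units at 30, so CS = ½ · (33.5 - 30) · 7 = 12.25.
Change in consumer surplus = 12.25 - 90.25 = -78.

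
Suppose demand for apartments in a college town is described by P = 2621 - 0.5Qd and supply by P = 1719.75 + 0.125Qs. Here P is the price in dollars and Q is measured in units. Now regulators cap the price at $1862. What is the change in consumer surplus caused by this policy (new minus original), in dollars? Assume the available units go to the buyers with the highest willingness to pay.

Rearranging demand gives Qd = 5242 - 2P; rearranging supply gives Qs = 8P - 13758. In a free market, 5242 - 2P = 8P - 13758 gives the equilibrium P* = 1900, Q* = 1442.
Since 1862 < 1900, the ceiling is binding.
At P = 1862: Qd = 5242 - 2·1862 = 1518 and Qs = 8·1862 - 13758 = 1138.
Consumer surplus without the control is ½ · (2621 - 1900) · 1442 = 519841.
With the ceiling, 1138 units are sold at 1862 (assume they go to the highest-value buyers). The demand price at Q = 1138 is 2052, so CS = ½ · [(2621 - 1862) + (2052 - 1862)] · 1138 = 539981.
Change in consumer surplus = 539981 - 519841 = 20140.

20140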